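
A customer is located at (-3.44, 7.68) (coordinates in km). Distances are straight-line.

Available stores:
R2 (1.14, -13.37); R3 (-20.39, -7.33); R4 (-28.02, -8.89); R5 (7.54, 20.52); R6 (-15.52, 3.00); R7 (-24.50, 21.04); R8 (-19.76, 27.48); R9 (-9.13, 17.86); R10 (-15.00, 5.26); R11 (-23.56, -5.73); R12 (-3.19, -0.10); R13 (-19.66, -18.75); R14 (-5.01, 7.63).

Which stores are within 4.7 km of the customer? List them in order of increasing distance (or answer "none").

R14

Distances from (-3.44, 7.68):
R2: √((4.58)² + (-21.05)²) = √(20.9764 + 443.1025) = 21.54 km
R3: √((-16.95)² + (-15.01)²) = √(287.3025 + 225.3001) = 22.64 km
R4: √((-24.58)² + (-16.57)²) = √(604.1764 + 274.5649) = 29.64 km
R5: √((10.98)² + (12.84)²) = √(120.5604 + 164.8656) = 16.89 km
R6: √((-12.08)² + (-4.68)²) = √(145.9264 + 21.9024) = 12.95 km
R7: √((-21.06)² + (13.36)²) = √(443.5236 + 178.4896) = 24.94 km
R8: √((-16.32)² + (19.80)²) = √(266.3424 + 392.0400) = 25.66 km
R9: √((-5.69)² + (10.18)²) = √(32.3761 + 103.6324) = 11.66 km
R10: √((-11.56)² + (-2.42)²) = √(133.6336 + 5.8564) = 11.81 km
R11: √((-20.12)² + (-13.41)²) = √(404.8144 + 179.8281) = 24.18 km
R12: √((0.25)² + (-7.78)²) = √(0.0625 + 60.5284) = 7.78 km
R13: √((-16.22)² + (-26.43)²) = √(263.0884 + 698.5449) = 31.01 km
R14: √((-1.57)² + (-0.05)²) = √(2.4649 + 0.0025) = 1.57 km
Threshold 4.7 km: R14 (1.57 km) is within range.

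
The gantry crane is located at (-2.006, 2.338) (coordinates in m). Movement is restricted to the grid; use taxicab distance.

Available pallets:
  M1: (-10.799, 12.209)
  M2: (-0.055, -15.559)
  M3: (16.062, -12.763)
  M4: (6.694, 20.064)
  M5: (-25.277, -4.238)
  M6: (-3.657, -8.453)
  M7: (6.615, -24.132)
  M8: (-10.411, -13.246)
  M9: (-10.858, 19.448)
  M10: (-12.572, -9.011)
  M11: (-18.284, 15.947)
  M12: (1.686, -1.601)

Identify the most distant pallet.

Distances from (-2.006, 2.338):
M1: |-8.793| + |9.871| = 8.793 + 9.871 = 18.664 m
M2: |1.951| + |-17.897| = 1.951 + 17.897 = 19.848 m
M3: |18.068| + |-15.101| = 18.068 + 15.101 = 33.169 m
M4: |8.700| + |17.726| = 8.700 + 17.726 = 26.426 m
M5: |-23.271| + |-6.576| = 23.271 + 6.576 = 29.847 m
M6: |-1.651| + |-10.791| = 1.651 + 10.791 = 12.442 m
M7: |8.621| + |-26.470| = 8.621 + 26.470 = 35.091 m
M8: |-8.405| + |-15.584| = 8.405 + 15.584 = 23.989 m
M9: |-8.852| + |17.110| = 8.852 + 17.110 = 25.962 m
M10: |-10.566| + |-11.349| = 10.566 + 11.349 = 21.915 m
M11: |-16.278| + |13.609| = 16.278 + 13.609 = 29.887 m
M12: |3.692| + |-3.939| = 3.692 + 3.939 = 7.631 m
Maximum: M7 at 35.091 m.

M7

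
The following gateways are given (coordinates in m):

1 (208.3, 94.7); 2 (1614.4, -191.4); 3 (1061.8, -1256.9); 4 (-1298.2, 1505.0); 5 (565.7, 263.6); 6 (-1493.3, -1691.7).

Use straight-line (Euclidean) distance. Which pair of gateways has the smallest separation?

Pairwise distances:
1–2: 1434.9 m
1–3: 1598.5 m
1–4: 2063.6 m
1–5: 395.3 m
1–6: 2467.1 m
2–3: 1200.3 m
2–4: 3370.6 m
2–5: 1143.2 m
2–6: 3450.9 m
3–4: 3632.9 m
3–5: 1599.4 m
3–6: 2591.8 m
4–5: 2239.5 m
4–6: 3202.6 m
5–6: 2839.5 m
Closest pair: 1–5 at 395.3 m.

1 and 5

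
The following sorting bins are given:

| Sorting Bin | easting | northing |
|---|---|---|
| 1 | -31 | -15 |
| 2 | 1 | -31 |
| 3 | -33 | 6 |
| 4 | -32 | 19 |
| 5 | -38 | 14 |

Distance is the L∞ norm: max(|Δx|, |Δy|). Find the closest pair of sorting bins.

Pairwise distances:
1–2: 32
1–3: 21
1–4: 34
1–5: 29
2–3: 37
2–4: 50
2–5: 45
3–4: 13
3–5: 8
4–5: 6
Closest pair: 4–5 at 6.

4 and 5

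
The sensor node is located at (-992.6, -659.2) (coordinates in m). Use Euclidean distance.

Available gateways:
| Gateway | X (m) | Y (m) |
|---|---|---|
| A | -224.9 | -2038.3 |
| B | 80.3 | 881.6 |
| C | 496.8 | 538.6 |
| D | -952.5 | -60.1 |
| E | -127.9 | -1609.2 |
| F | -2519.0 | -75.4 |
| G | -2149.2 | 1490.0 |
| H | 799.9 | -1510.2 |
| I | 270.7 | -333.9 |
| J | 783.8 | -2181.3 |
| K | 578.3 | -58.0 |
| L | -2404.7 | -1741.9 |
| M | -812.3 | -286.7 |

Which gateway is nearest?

M

Distances from (-992.6, -659.2):
A: 1578.4 m
B: 1877.5 m
C: 1911.3 m
D: 600.4 m
E: 1284.6 m
F: 1634.2 m
G: 2440.7 m
H: 1984.3 m
I: 1304.5 m
J: 2339.3 m
K: 1682.0 m
L: 1779.4 m
M: 413.8 m
Minimum: M at 413.8 m.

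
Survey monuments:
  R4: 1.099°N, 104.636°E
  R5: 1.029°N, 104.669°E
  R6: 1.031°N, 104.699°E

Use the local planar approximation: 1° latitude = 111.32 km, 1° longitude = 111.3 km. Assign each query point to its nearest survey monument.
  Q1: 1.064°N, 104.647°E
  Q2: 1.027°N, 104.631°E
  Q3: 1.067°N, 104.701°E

Q1→R4; Q2→R5; Q3→R6

Q1 at 1.064°N, 104.647°E:
  R4: √((0.035·111.32)² + (-0.011·111.3)²) = √(15.18037 + 1.49891) = 4.084 km
  R5: √((-0.035·111.32)² + (0.022·111.3)²) = √(15.18037 + 5.99564) = 4.602 km
  R6: √((-0.033·111.32)² + (0.052·111.3)²) = √(13.49504 + 33.49631) = 6.855 km
  → nearest: R4 (4.084 km)
Q2 at 1.027°N, 104.631°E:
  R4: √((0.072·111.32)² + (0.005·111.3)²) = √(64.24087 + 0.30969) = 8.034 km
  R5: √((0.002·111.32)² + (0.038·111.3)²) = √(0.04957 + 17.88782) = 4.235 km
  R6: √((0.004·111.32)² + (0.068·111.3)²) = √(0.19827 + 57.28068) = 7.581 km
  → nearest: R5 (4.235 km)
Q3 at 1.067°N, 104.701°E:
  R4: √((0.032·111.32)² + (-0.065·111.3)²) = √(12.68955 + 52.33799) = 8.064 km
  R5: √((-0.038·111.32)² + (-0.032·111.3)²) = √(17.89425 + 12.68499) = 5.530 km
  R6: √((-0.036·111.32)² + (-0.002·111.3)²) = √(16.06022 + 0.04955) = 4.014 km
  → nearest: R6 (4.014 km)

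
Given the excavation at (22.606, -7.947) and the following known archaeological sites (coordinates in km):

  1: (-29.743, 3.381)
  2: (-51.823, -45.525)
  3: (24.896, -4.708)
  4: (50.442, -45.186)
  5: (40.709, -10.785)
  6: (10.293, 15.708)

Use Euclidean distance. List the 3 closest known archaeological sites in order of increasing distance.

3, 5, 6

Distances from (22.606, -7.947):
1: √((-52.349)² + (11.328)²) = √(2740.41780 + 128.32358) = 53.561 km
2: √((-74.429)² + (-37.578)²) = √(5539.67604 + 1412.10608) = 83.377 km
3: √((2.290)² + (3.239)²) = √(5.24410 + 10.49112) = 3.967 km
4: √((27.836)² + (-37.239)²) = √(774.84290 + 1386.74312) = 46.493 km
5: √((18.103)² + (-2.838)²) = √(327.71861 + 8.05424) = 18.324 km
6: √((-12.313)² + (23.655)²) = √(151.60997 + 559.55903) = 26.668 km
Sorted: 3 (3.967 km) < 5 (18.324 km) < 6 (26.668 km) < 4 (46.493 km) < 1 (53.561 km) < …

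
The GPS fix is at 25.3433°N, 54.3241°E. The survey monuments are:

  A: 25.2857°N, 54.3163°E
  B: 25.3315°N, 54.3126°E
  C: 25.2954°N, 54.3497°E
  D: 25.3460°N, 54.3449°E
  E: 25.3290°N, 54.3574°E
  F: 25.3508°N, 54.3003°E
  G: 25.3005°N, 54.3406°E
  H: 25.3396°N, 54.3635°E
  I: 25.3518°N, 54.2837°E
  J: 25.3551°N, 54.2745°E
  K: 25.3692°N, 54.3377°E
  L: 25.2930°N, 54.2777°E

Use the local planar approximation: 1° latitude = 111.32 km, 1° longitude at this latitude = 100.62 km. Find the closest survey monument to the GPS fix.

Distances from 25.3433°N, 54.3241°E:
A: 6.4599 km
B: 1.7506 km
C: 5.9218 km
D: 2.1144 km
E: 3.7096 km
F: 2.5361 km
G: 5.0455 km
H: 3.9858 km
I: 4.1737 km
J: 5.1607 km
K: 3.1915 km
L: 7.2904 km
Minimum: B at 1.7506 km.

B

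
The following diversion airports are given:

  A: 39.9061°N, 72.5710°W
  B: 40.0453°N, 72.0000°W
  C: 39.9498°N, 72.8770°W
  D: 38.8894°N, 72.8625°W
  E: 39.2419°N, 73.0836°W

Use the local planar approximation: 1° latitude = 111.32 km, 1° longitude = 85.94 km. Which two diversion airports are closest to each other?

A and C

Pairwise distances:
A–B: 51.4602 km
A–C: 26.7438 km
A–D: 115.9184 km
A–E: 86.0674 km
B–C: 76.1155 km
B–D: 148.4973 km
B–E: 129.1151 km
C–D: 118.0503 km
C–E: 80.7789 km
D–E: 43.5988 km
Closest pair: A–C at 26.7438 km.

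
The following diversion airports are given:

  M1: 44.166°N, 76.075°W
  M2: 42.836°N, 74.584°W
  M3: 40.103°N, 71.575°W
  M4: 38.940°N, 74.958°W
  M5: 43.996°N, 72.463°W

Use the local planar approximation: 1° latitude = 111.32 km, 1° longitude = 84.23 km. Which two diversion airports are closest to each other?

Pairwise distances:
M1–M2: 194.146 km
M2–M5: 220.434 km
M1–M5: 304.827 km
M3–M4: 312.982 km
M2–M3: 395.975 km
M2–M4: 434.845 km
M3–M5: 439.776 km
M1–M4: 589.317 km
M1–M3: 590.116 km
M4–M5: 600.788 km
Closest pair: M1–M2 at 194.146 km.

M1 and M2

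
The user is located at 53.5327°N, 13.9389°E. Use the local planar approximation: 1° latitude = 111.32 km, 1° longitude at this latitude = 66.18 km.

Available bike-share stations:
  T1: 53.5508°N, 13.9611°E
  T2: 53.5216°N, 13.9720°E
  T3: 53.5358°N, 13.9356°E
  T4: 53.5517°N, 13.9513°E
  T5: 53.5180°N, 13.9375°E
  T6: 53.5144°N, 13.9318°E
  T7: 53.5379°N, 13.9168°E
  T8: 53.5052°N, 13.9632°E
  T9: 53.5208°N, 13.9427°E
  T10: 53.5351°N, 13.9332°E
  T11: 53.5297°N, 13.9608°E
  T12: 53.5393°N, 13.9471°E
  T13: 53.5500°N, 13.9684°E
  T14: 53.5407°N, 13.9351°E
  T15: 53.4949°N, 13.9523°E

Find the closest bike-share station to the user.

Distances from 53.5327°N, 13.9389°E:
T1: √((0.0181·111.32)² + (0.0222·66.18)²) = √(4.059790 + 2.158537) = 2.4937 km
T2: √((-0.0111·111.32)² + (0.0331·66.18)²) = √(1.526836 + 4.798544) = 2.5150 km
T3: √((0.0031·111.32)² + (-0.0033·66.18)²) = √(0.119088 + 0.047696) = 0.4084 km
T4: √((0.0190·111.32)² + (0.0124·66.18)²) = √(4.473563 + 0.673437) = 2.2687 km
T5: √((-0.0147·111.32)² + (-0.0014·66.18)²) = √(2.677818 + 0.008584) = 1.6390 km
T6: √((-0.0183·111.32)² + (-0.0071·66.18)²) = √(4.150005 + 0.220785) = 2.0906 km
T7: √((0.0052·111.32)² + (-0.0221·66.18)²) = √(0.335084 + 2.139134) = 1.5730 km
T8: √((-0.0275·111.32)² + (0.0243·66.18)²) = √(9.371558 + 2.586224) = 3.4580 km
T9: √((-0.0119·111.32)² + (0.0038·66.18)²) = √(1.754851 + 0.063244) = 1.3484 km
T10: √((0.0024·111.32)² + (-0.0057·66.18)²) = √(0.071379 + 0.142299) = 0.4623 km
T11: √((-0.0030·111.32)² + (0.0219·66.18)²) = √(0.111529 + 2.100592) = 1.4873 km
T12: √((0.0066·111.32)² + (0.0082·66.18)²) = √(0.539802 + 0.294497) = 0.9134 km
T13: √((0.0173·111.32)² + (0.0295·66.18)²) = √(3.708844 + 3.811514) = 2.7423 km
T14: √((0.0080·111.32)² + (-0.0038·66.18)²) = √(0.793097 + 0.063244) = 0.9254 km
T15: √((-0.0378·111.32)² + (0.0134·66.18)²) = √(17.706389 + 0.786436) = 4.3003 km
Minimum: T3 at 0.4084 km.

T3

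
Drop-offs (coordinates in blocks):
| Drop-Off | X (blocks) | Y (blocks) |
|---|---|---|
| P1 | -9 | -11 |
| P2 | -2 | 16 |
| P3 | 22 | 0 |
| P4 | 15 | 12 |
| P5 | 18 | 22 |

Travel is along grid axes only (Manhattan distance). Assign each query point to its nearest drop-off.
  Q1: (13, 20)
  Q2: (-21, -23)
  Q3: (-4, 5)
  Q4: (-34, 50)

Q1→P5; Q2→P1; Q3→P2; Q4→P2

Q1 at (13, 20):
  P1: |-22| + |-31| = 22 + 31 = 53 blocks
  P2: |-15| + |-4| = 15 + 4 = 19 blocks
  P3: |9| + |-20| = 9 + 20 = 29 blocks
  P4: |2| + |-8| = 2 + 8 = 10 blocks
  P5: |5| + |2| = 5 + 2 = 7 blocks
  → nearest: P5 (7 blocks)
Q2 at (-21, -23):
  P1: |12| + |12| = 12 + 12 = 24 blocks
  P2: |19| + |39| = 19 + 39 = 58 blocks
  P3: |43| + |23| = 43 + 23 = 66 blocks
  P4: |36| + |35| = 36 + 35 = 71 blocks
  P5: |39| + |45| = 39 + 45 = 84 blocks
  → nearest: P1 (24 blocks)
Q3 at (-4, 5):
  P1: |-5| + |-16| = 5 + 16 = 21 blocks
  P2: |2| + |11| = 2 + 11 = 13 blocks
  P3: |26| + |-5| = 26 + 5 = 31 blocks
  P4: |19| + |7| = 19 + 7 = 26 blocks
  P5: |22| + |17| = 22 + 17 = 39 blocks
  → nearest: P2 (13 blocks)
Q4 at (-34, 50):
  P1: |25| + |-61| = 25 + 61 = 86 blocks
  P2: |32| + |-34| = 32 + 34 = 66 blocks
  P3: |56| + |-50| = 56 + 50 = 106 blocks
  P4: |49| + |-38| = 49 + 38 = 87 blocks
  P5: |52| + |-28| = 52 + 28 = 80 blocks
  → nearest: P2 (66 blocks)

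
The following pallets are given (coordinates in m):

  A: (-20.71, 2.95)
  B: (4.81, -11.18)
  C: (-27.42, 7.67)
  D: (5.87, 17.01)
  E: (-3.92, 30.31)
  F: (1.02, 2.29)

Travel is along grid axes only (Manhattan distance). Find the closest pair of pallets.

Pairwise distances:
A–C: 11.43 m
B–F: 17.26 m
D–F: 19.57 m
A–F: 22.39 m
D–E: 23.09 m
B–D: 29.25 m
E–F: 32.96 m
C–F: 33.82 m
A–B: 39.65 m
A–D: 40.64 m
C–D: 42.63 m
A–E: 44.15 m
C–E: 46.14 m
B–E: 50.22 m
B–C: 51.08 m
Closest pair: A–C at 11.43 m.

A and C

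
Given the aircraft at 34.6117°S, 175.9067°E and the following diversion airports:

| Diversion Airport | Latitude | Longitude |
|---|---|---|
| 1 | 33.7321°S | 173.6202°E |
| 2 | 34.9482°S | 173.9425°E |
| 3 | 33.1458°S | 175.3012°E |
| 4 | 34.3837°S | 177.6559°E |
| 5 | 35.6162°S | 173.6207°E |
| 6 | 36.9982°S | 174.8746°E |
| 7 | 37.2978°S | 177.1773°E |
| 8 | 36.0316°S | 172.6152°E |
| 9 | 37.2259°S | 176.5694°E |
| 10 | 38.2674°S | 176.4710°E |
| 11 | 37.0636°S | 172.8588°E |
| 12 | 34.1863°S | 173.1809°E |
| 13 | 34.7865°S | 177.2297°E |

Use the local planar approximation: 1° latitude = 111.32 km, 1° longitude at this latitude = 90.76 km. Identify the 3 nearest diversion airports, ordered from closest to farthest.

Distances from 34.6117°S, 175.9067°E:
1: √((0.8796·111.32)² + (-2.2865·90.76)²) = √(9587.752989 + 43065.687617) = 229.4634 km
2: √((-0.3365·111.32)² + (-1.9642·90.76)²) = √(1403.190166 + 31780.475280) = 182.1638 km
3: √((1.4659·111.32)² + (-0.6055·90.76)²) = √(26629.013940 + 3020.071809) = 172.1891 km
4: √((0.2280·111.32)² + (1.7492·90.76)²) = √(644.193131 + 25203.909515) = 160.7735 km
5: √((-1.0045·111.32)² + (-2.2860·90.76)²) = √(12503.922622 + 43046.854913) = 235.6921 km
6: √((-2.3865·111.32)² + (-1.0321·90.76)²) = √(70577.987864 + 8774.705118) = 281.6961 km
7: √((-2.6861·111.32)² + (1.2706·90.76)²) = √(89410.958173 + 13298.623060) = 320.4834 km
8: √((-1.4199·111.32)² + (-3.2915·90.76)²) = √(24983.996691 + 89243.520331) = 337.9756 km
9: √((-2.6142·111.32)² + (0.6627·90.76)²) = √(84688.417170 + 3617.619747) = 297.1633 km
10: √((-3.6557·111.32)² + (0.5643·90.76)²) = √(165610.356790 + 2623.065135) = 410.1627 km
11: √((-2.4519·111.32)² + (-3.0479·90.76)²) = √(74499.250337 + 76522.720644) = 388.6155 km
12: √((0.4254·111.32)² + (-2.7258·90.76)²) = √(2242.546032 + 61203.597279) = 251.8852 km
13: √((-0.1748·111.32)² + (1.3230·90.76)²) = √(378.642407 + 14418.120897) = 121.6419 km
Sorted: 13 (121.6419 km) < 4 (160.7735 km) < 3 (172.1891 km) < 2 (182.1638 km) < 1 (229.4634 km) < …

13, 4, 3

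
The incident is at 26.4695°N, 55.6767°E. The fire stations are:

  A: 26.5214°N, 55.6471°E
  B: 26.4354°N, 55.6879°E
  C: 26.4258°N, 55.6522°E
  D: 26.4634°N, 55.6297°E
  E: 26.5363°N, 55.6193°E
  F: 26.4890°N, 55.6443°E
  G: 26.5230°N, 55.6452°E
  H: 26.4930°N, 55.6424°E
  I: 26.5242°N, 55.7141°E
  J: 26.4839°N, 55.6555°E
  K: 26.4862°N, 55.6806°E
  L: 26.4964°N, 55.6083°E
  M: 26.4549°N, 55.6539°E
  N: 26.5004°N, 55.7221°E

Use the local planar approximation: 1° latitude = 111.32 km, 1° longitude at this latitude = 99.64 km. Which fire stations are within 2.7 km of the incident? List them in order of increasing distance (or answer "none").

Distances from 26.4695°N, 55.6767°E:
A: √((0.0519·111.32)² + (-0.0296·99.64)²) = √(33.379599 + 8.698630) = 6.4868 km
B: √((-0.0341·111.32)² + (0.0112·99.64)²) = √(14.409707 + 1.245385) = 3.9567 km
C: √((-0.0437·111.32)² + (-0.0245·99.64)²) = √(23.665150 + 5.959360) = 5.4428 km
D: √((-0.0061·111.32)² + (-0.0470·99.64)²) = √(0.461112 + 21.931238) = 4.7321 km
E: √((0.0668·111.32)² + (-0.0574·99.64)²) = √(55.296714 + 32.710804) = 9.3812 km
F: √((0.0195·111.32)² + (-0.0324·99.64)²) = √(4.712112 + 10.422153) = 3.8903 km
G: √((0.0535·111.32)² + (-0.0315·99.64)²) = √(35.469410 + 9.851187) = 6.7321 km
H: √((0.0235·111.32)² + (-0.0343·99.64)²) = √(6.843561 + 11.680345) = 4.3039 km
I: √((0.0547·111.32)² + (0.0374·99.64)²) = √(37.078405 + 13.887071) = 7.1390 km
J: √((0.0144·111.32)² + (-0.0212·99.64)²) = √(2.569635 + 4.462099) = 2.6517 km
K: √((0.0167·111.32)² + (0.0039·99.64)²) = √(3.456045 + 0.151007) = 1.8992 km
L: √((0.0269·111.32)² + (-0.0684·99.64)²) = √(8.967078 + 46.449350) = 7.4442 km
M: √((-0.0146·111.32)² + (-0.0228·99.64)²) = √(2.641509 + 5.161039) = 2.7933 km
N: √((0.0309·111.32)² + (0.0454·99.64)²) = √(11.832141 + 20.463464) = 5.6829 km
Threshold 2.7 km: K (1.8992 km), J (2.6517 km) are within range.

K, J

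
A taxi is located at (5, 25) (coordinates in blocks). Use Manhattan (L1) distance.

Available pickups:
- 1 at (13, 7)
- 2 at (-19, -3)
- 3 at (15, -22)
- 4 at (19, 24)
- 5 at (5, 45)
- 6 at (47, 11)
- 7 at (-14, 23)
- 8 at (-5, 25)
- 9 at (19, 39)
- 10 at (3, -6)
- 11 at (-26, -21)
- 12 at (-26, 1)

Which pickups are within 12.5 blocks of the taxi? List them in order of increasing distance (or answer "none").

Distances from (5, 25):
1: |8| + |-18| = 8 + 18 = 26 blocks
2: |-24| + |-28| = 24 + 28 = 52 blocks
3: |10| + |-47| = 10 + 47 = 57 blocks
4: |14| + |-1| = 14 + 1 = 15 blocks
5: |0| + |20| = 0 + 20 = 20 blocks
6: |42| + |-14| = 42 + 14 = 56 blocks
7: |-19| + |-2| = 19 + 2 = 21 blocks
8: |-10| + |0| = 10 + 0 = 10 blocks
9: |14| + |14| = 14 + 14 = 28 blocks
10: |-2| + |-31| = 2 + 31 = 33 blocks
11: |-31| + |-46| = 31 + 46 = 77 blocks
12: |-31| + |-24| = 31 + 24 = 55 blocks
Threshold 12.5 blocks: 8 (10 blocks) is within range.

8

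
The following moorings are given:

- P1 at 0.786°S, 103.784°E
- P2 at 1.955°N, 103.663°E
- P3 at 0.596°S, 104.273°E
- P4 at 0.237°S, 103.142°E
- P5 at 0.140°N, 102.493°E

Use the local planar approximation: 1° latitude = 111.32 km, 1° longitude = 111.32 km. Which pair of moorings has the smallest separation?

Pairwise distances:
P1–P2: 305.425 km
P1–P3: 58.400 km
P1–P4: 94.035 km
P1–P5: 176.861 km
P2–P3: 291.983 km
P2–P4: 250.811 km
P2–P5: 240.387 km
P3–P4: 132.093 km
P3–P5: 214.420 km
P4–P5: 83.552 km
Closest pair: P1–P3 at 58.400 km.

P1 and P3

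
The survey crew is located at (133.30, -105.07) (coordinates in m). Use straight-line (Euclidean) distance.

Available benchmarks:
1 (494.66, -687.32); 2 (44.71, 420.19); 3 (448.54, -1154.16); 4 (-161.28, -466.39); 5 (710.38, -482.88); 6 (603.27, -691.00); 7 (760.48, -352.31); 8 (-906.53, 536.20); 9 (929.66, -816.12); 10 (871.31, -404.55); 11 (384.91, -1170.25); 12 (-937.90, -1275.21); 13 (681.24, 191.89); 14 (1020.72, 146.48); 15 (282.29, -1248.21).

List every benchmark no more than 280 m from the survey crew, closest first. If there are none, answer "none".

none

Distances from (133.30, -105.07):
1: √((361.36)² + (-582.25)²) = √(130581.0496 + 339015.0625) = 685.27 m
2: √((-88.59)² + (525.26)²) = √(7848.1881 + 275898.0676) = 532.68 m
3: √((315.24)² + (-1049.09)²) = √(99376.2576 + 1100589.8281) = 1095.43 m
4: √((-294.58)² + (-361.32)²) = √(86777.3764 + 130552.1424) = 466.19 m
5: √((577.08)² + (-377.81)²) = √(333021.3264 + 142740.3961) = 689.75 m
6: √((469.97)² + (-585.93)²) = √(220871.8009 + 343313.9649) = 751.12 m
7: √((627.18)² + (-247.24)²) = √(393354.7524 + 61127.6176) = 674.15 m
8: √((-1039.83)² + (641.27)²) = √(1081246.4289 + 411227.2129) = 1221.67 m
9: √((796.36)² + (-711.05)²) = √(634189.2496 + 505592.1025) = 1067.61 m
10: √((738.01)² + (-299.48)²) = √(544658.7601 + 89688.2704) = 796.46 m
11: √((251.61)² + (-1065.18)²) = √(63307.5921 + 1134608.4324) = 1094.49 m
12: √((-1071.20)² + (-1170.14)²) = √(1147469.4400 + 1369227.6196) = 1586.41 m
13: √((547.94)² + (296.96)²) = √(300238.2436 + 88185.2416) = 623.24 m
14: √((887.42)² + (251.55)²) = √(787514.2564 + 63277.4025) = 922.38 m
15: √((148.99)² + (-1143.14)²) = √(22198.0201 + 1306769.0596) = 1152.81 m
Threshold 280 m: none within range.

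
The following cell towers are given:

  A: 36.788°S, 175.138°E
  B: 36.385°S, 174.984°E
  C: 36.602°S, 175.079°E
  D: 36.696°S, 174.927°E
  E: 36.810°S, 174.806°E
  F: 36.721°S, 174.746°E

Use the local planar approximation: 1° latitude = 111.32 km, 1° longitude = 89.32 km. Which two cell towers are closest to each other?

E and F

Pairwise distances:
A–B: √((0.403·111.32)² + (-0.154·89.32)²) = √(2012.59546 + 189.20773) = 46.923 km
A–C: √((0.186·111.32)² + (-0.059·89.32)²) = √(428.71856 + 27.77164) = 21.366 km
A–D: √((0.092·111.32)² + (-0.211·89.32)²) = √(104.88709 + 355.19132) = 21.449 km
A–E: √((-0.022·111.32)² + (-0.332·89.32)²) = √(5.99780 + 879.37395) = 29.755 km
A–F: √((0.067·111.32)² + (-0.392·89.32)²) = √(55.62833 + 1225.94098) = 35.799 km
B–C: √((-0.217·111.32)² + (0.095·89.32)²) = √(583.53359 + 72.00201) = 25.603 km
B–D: √((-0.311·111.32)² + (-0.057·89.32)²) = √(1198.58041 + 25.92072) = 34.993 km
B–E: √((-0.425·111.32)² + (-0.178·89.32)²) = √(2238.33072 + 252.77693) = 49.911 km
B–F: √((-0.336·111.32)² + (-0.238·89.32)²) = √(1399.02331 + 451.90937) = 43.022 km
C–D: √((-0.094·111.32)² + (-0.152·89.32)²) = √(109.49697 + 184.32515) = 17.141 km
C–E: √((-0.208·111.32)² + (-0.273·89.32)²) = √(536.13365 + 594.59701) = 33.626 km
C–F: √((-0.119·111.32)² + (-0.333·89.32)²) = √(175.48513 + 884.67936) = 32.560 km
D–E: √((-0.114·111.32)² + (-0.121·89.32)²) = √(161.04828 + 116.80681) = 16.669 km
D–F: √((-0.025·111.32)² + (-0.181·89.32)²) = √(7.74509 + 261.36930) = 16.405 km
E–F: √((0.089·111.32)² + (-0.060·89.32)²) = √(98.15816 + 28.72102) = 11.264 km
Closest pair: E–F at 11.264 km.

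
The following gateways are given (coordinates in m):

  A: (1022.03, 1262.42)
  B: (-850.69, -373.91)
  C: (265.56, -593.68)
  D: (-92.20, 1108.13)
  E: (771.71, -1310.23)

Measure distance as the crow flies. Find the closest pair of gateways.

Pairwise distances:
A–B: 2486.90 m
A–C: 2004.33 m
A–D: 1124.86 m
A–E: 2584.80 m
B–C: 1137.68 m
B–D: 1664.86 m
B–E: 1873.20 m
C–D: 1739.01 m
C–E: 877.29 m
D–E: 2568.04 m
Closest pair: C–E at 877.29 m.

C and E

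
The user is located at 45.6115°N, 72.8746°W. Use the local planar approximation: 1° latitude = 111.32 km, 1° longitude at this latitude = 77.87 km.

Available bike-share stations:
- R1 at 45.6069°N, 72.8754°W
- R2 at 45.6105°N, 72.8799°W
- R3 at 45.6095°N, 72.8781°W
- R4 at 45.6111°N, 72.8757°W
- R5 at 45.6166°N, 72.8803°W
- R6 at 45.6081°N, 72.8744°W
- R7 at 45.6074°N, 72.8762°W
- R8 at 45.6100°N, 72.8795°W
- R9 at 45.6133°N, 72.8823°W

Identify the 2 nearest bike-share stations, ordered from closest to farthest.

R4, R3

Distances from 45.6115°N, 72.8746°W:
R1: √((-0.0046·111.32)² + (-0.0008·77.87)²) = √(0.262218 + 0.003881) = 0.5158 km
R2: √((-0.0010·111.32)² + (-0.0053·77.87)²) = √(0.012392 + 0.170330) = 0.4275 km
R3: √((-0.0020·111.32)² + (-0.0035·77.87)²) = √(0.049569 + 0.074281) = 0.3519 km
R4: √((-0.0004·111.32)² + (-0.0011·77.87)²) = √(0.001983 + 0.007337) = 0.0965 km
R5: √((0.0051·111.32)² + (-0.0057·77.87)²) = √(0.322320 + 0.197011) = 0.7206 km
R6: √((-0.0034·111.32)² + (0.0002·77.87)²) = √(0.143253 + 0.000243) = 0.3788 km
R7: √((-0.0041·111.32)² + (-0.0016·77.87)²) = √(0.208312 + 0.015523) = 0.4731 km
R8: √((-0.0015·111.32)² + (-0.0049·77.87)²) = √(0.027882 + 0.145590) = 0.4165 km
R9: √((0.0018·111.32)² + (-0.0077·77.87)²) = √(0.040151 + 0.359519) = 0.6322 km
Sorted: R4 (0.0965 km) < R3 (0.3519 km) < R6 (0.3788 km) < R8 (0.4165 km) < …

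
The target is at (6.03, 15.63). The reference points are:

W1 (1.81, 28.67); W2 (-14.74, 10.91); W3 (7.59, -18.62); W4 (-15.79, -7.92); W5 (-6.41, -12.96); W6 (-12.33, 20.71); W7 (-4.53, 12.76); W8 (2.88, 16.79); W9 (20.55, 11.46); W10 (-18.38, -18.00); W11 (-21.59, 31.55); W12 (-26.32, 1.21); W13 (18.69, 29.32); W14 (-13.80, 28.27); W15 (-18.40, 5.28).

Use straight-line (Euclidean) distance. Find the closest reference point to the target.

Distances from (6.03, 15.63):
W1: √((-4.22)² + (13.04)²) = √(17.8084 + 170.0416) = 13.71
W2: √((-20.77)² + (-4.72)²) = √(431.3929 + 22.2784) = 21.30
W3: √((1.56)² + (-34.25)²) = √(2.4336 + 1173.0625) = 34.29
W4: √((-21.82)² + (-23.55)²) = √(476.1124 + 554.6025) = 32.10
W5: √((-12.44)² + (-28.59)²) = √(154.7536 + 817.3881) = 31.18
W6: √((-18.36)² + (5.08)²) = √(337.0896 + 25.8064) = 19.05
W7: √((-10.56)² + (-2.87)²) = √(111.5136 + 8.2369) = 10.94
W8: √((-3.15)² + (1.16)²) = √(9.9225 + 1.3456) = 3.36
W9: √((14.52)² + (-4.17)²) = √(210.8304 + 17.3889) = 15.11
W10: √((-24.41)² + (-33.63)²) = √(595.8481 + 1130.9769) = 41.56
W11: √((-27.62)² + (15.92)²) = √(762.8644 + 253.4464) = 31.88
W12: √((-32.35)² + (-14.42)²) = √(1046.5225 + 207.9364) = 35.42
W13: √((12.66)² + (13.69)²) = √(160.2756 + 187.4161) = 18.65
W14: √((-19.83)² + (12.64)²) = √(393.2289 + 159.7696) = 23.52
W15: √((-24.43)² + (-10.35)²) = √(596.8249 + 107.1225) = 26.53
Minimum: W8 at 3.36.

W8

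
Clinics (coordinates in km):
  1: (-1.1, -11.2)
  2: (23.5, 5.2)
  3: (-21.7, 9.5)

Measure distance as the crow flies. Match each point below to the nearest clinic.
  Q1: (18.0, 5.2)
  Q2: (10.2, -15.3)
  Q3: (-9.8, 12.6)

Q1→2; Q2→1; Q3→3

Q1 at (18.0, 5.2):
  1: 25.2 km
  2: 5.5 km
  3: 39.9 km
  → nearest: 2 (5.5 km)
Q2 at (10.2, -15.3):
  1: 12.0 km
  2: 24.4 km
  3: 40.4 km
  → nearest: 1 (12.0 km)
Q3 at (-9.8, 12.6):
  1: 25.3 km
  2: 34.1 km
  3: 12.3 km
  → nearest: 3 (12.3 km)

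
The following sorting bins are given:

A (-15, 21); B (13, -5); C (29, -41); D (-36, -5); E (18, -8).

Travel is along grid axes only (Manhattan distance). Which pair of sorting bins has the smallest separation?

B and E

Pairwise distances:
B–E: 8
C–E: 44
A–D: 47
B–D: 49
B–C: 52
A–B: 54
D–E: 57
A–E: 62
C–D: 101
A–C: 106
Closest pair: B–E at 8.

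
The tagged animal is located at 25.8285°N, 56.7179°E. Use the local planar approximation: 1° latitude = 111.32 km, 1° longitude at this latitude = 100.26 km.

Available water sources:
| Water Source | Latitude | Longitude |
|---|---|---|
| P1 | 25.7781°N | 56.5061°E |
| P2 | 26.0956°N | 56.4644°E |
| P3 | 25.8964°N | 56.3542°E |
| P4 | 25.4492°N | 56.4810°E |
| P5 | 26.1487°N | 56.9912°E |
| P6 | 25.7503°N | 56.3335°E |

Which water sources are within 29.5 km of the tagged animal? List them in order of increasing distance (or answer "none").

Distances from 25.8285°N, 56.7179°E:
P1: √((-0.0504·111.32)² + (-0.2118·100.26)²) = √(31.478024 + 450.928113) = 21.9637 km
P2: √((0.2671·111.32)² + (-0.2535·100.26)²) = √(884.085304 + 645.968481) = 39.1159 km
P3: √((0.0679·111.32)² + (-0.3637·100.26)²) = √(57.132857 + 1329.664282) = 37.2397 km
P4: √((-0.3793·111.32)² + (-0.2369·100.26)²) = √(1782.838815 + 564.138218) = 48.4456 km
P5: √((0.3202·111.32)² + (0.2733·100.26)²) = √(1270.542072 + 750.817980) = 44.9595 km
P6: √((-0.0782·111.32)² + (-0.3844·100.26)²) = √(75.780925 + 1485.327284) = 39.5109 km
Threshold 29.5 km: P1 (21.9637 km) is within range.

P1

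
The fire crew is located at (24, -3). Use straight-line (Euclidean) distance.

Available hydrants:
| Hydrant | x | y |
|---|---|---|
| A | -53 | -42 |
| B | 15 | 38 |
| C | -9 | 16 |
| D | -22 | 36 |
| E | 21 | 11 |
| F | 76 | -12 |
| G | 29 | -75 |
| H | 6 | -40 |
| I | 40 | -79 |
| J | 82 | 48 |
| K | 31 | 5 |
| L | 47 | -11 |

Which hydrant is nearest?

K

Distances from (24, -3):
A: 86.3
B: 42.0
C: 38.1
D: 60.3
E: 14.3
F: 52.8
G: 72.2
H: 41.1
I: 77.7
J: 77.2
K: 10.6
L: 24.4
Minimum: K at 10.6.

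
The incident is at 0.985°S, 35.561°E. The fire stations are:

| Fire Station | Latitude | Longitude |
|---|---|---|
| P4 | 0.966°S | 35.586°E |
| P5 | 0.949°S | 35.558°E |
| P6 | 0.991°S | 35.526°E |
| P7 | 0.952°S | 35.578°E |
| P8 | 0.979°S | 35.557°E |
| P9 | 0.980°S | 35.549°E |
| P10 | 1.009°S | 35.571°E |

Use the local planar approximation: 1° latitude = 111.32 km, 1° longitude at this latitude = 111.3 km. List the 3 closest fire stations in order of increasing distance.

P8, P9, P10

Distances from 0.985°S, 35.561°E:
P4: √((0.019·111.32)² + (0.025·111.3)²) = √(4.47356 + 7.74231) = 3.495 km
P5: √((0.036·111.32)² + (-0.003·111.3)²) = √(16.06022 + 0.11149) = 4.021 km
P6: √((-0.006·111.32)² + (-0.035·111.3)²) = √(0.44612 + 15.17492) = 3.952 km
P7: √((0.033·111.32)² + (0.017·111.3)²) = √(13.49504 + 3.58004) = 4.132 km
P8: √((0.006·111.32)² + (-0.004·111.3)²) = √(0.44612 + 0.19820) = 0.803 km
P9: √((0.005·111.32)² + (-0.012·111.3)²) = √(0.30980 + 1.78383) = 1.447 km
P10: √((-0.024·111.32)² + (0.010·111.3)²) = √(7.13787 + 1.23877) = 2.894 km
Sorted: P8 (0.803 km) < P9 (1.447 km) < P10 (2.894 km) < P4 (3.495 km) < P6 (3.952 km) < …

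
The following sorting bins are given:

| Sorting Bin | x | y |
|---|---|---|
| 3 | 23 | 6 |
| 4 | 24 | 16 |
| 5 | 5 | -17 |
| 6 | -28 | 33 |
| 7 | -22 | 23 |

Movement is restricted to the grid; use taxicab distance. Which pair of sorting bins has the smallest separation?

3 and 4

Pairwise distances:
3–4: 11
3–5: 41
3–6: 78
3–7: 62
4–5: 52
4–6: 69
4–7: 53
5–6: 83
5–7: 67
6–7: 16
Closest pair: 3–4 at 11.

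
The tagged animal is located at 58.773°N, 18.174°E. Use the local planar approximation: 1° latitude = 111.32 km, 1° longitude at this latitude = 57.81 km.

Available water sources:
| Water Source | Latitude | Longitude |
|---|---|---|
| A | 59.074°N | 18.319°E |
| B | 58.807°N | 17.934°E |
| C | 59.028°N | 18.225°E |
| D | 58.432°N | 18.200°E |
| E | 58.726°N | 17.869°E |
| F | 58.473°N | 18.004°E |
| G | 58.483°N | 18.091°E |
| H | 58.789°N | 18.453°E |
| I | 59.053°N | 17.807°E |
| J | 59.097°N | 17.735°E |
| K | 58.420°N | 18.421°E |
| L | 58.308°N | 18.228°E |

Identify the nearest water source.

B

Distances from 58.773°N, 18.174°E:
A: √((0.301·111.32)² + (0.145·57.81)²) = √(1122.74049 + 70.26547) = 34.540 km
B: √((0.034·111.32)² + (-0.240·57.81)²) = √(14.32532 + 192.49898) = 14.381 km
C: √((0.255·111.32)² + (0.051·57.81)²) = √(805.79906 + 8.69253) = 28.539 km
D: √((-0.341·111.32)² + (0.026·57.81)²) = √(1440.97071 + 2.25919) = 37.990 km
E: √((-0.047·111.32)² + (-0.305·57.81)²) = √(27.37424 + 310.88919) = 18.392 km
F: √((-0.300·111.32)² + (-0.170·57.81)²) = √(1115.29282 + 96.58369) = 34.812 km
G: √((-0.290·111.32)² + (-0.083·57.81)²) = √(1042.17918 + 23.02301) = 32.637 km
H: √((0.016·111.32)² + (0.279·57.81)²) = √(3.17239 + 260.14432) = 16.227 km
I: √((0.280·111.32)² + (-0.367·57.81)²) = √(971.54396 + 450.13011) = 37.705 km
J: √((0.324·111.32)² + (-0.439·57.81)²) = √(1300.87754 + 644.07283) = 44.102 km
K: √((-0.353·111.32)² + (0.247·57.81)²) = √(1544.17247 + 203.89184) = 41.810 km
L: √((-0.465·111.32)² + (0.054·57.81)²) = √(2679.49099 + 9.74526) = 51.858 km
Minimum: B at 14.381 km.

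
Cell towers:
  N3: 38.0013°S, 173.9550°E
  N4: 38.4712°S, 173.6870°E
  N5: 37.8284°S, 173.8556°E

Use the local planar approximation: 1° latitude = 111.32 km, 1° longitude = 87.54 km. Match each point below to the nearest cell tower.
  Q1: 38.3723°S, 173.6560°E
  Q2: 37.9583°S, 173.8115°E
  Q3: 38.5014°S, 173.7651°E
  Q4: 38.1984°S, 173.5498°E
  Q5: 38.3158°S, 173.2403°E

Q1 at 38.3723°S, 173.6560°E:
  N3: √((0.3710·111.32)² + (0.2990·87.54)²) = √(1705.666872 + 685.102356) = 48.8955 km
  N4: √((-0.0989·111.32)² + (0.0310·87.54)²) = √(121.210147 + 7.364385) = 11.3391 km
  N5: √((0.5439·111.32)² + (0.1996·87.54)²) = √(3665.932912 + 305.305170) = 63.0178 km
  → nearest: N4 (11.3391 km)
Q2 at 37.9583°S, 173.8115°E:
  N3: √((-0.0430·111.32)² + (0.1435·87.54)²) = √(22.913071 + 157.803593) = 13.4431 km
  N4: √((-0.5129·111.32)² + (-0.1245·87.54)²) = √(3259.956413 + 118.782316) = 58.1269 km
  N5: √((0.1299·111.32)² + (0.0441·87.54)²) = √(209.105135 + 14.903568) = 14.9669 km
  → nearest: N3 (13.4431 km)
Q3 at 38.5014°S, 173.7651°E:
  N3: √((0.5001·111.32)² + (0.1899·87.54)²) = √(3099.274938 + 276.352256) = 58.1001 km
  N4: √((0.0302·111.32)² + (-0.0781·87.54)²) = √(11.302130 + 46.742846) = 7.6187 km
  N5: √((0.6730·111.32)² + (0.0905·87.54)²) = √(5612.760665 + 62.763946) = 75.3361 km
  → nearest: N4 (7.6187 km)
Q4 at 38.1984°S, 173.5498°E:
  N3: √((0.1971·111.32)² + (0.4052·87.54)²) = √(481.415029 + 1258.206597) = 41.7088 km
  N4: √((-0.2728·111.32)² + (0.1372·87.54)²) = √(922.221255 + 144.251822) = 32.6569 km
  N5: √((0.3700·111.32)² + (0.3058·87.54)²) = √(1696.484295 + 716.618551) = 49.1233 km
  → nearest: N4 (32.6569 km)
Q5 at 38.3158°S, 173.2403°E:
  N3: √((0.3145·111.32)² + (0.7147·87.54)²) = √(1225.709903 + 3914.358954) = 71.6943 km
  N4: √((-0.1554·111.32)² + (0.4467·87.54)²) = √(299.259830 + 1529.132045) = 42.7597 km
  N5: √((0.4874·111.32)² + (0.6153·87.54)²) = √(2943.861982 + 2901.261766) = 76.4534 km
  → nearest: N4 (42.7597 km)

Q1→N4; Q2→N3; Q3→N4; Q4→N4; Q5→N4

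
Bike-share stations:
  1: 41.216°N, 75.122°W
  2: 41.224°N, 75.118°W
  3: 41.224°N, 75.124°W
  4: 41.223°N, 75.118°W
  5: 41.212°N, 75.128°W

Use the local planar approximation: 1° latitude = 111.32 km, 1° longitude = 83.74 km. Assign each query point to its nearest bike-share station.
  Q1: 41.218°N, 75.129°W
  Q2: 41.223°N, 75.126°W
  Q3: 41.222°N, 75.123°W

Q1→1; Q2→3; Q3→3

Q1 at 41.218°N, 75.129°W:
  1: √((-0.002·111.32)² + (0.007·83.74)²) = √(0.04956857 + 0.34360699) = 0.627037 km
  2: √((0.006·111.32)² + (0.011·83.74)²) = √(0.44611713 + 0.84849890) = 1.137812 km
  3: √((0.006·111.32)² + (0.005·83.74)²) = √(0.44611713 + 0.17530969) = 0.788306 km
  4: √((0.005·111.32)² + (0.011·83.74)²) = √(0.30980356 + 0.84849890) = 1.076245 km
  5: √((-0.006·111.32)² + (0.001·83.74)²) = √(0.44611713 + 0.00701239) = 0.673149 km
  → nearest: 1 (0.627037 km)
Q2 at 41.223°N, 75.126°W:
  1: √((-0.007·111.32)² + (0.004·83.74)²) = √(0.60721498 + 0.11219820) = 0.848182 km
  2: √((0.001·111.32)² + (0.008·83.74)²) = √(0.01239214 + 0.44879281) = 0.679106 km
  3: √((0.001·111.32)² + (0.002·83.74)²) = √(0.01239214 + 0.02804955) = 0.201101 km
  4: √((0.000·111.32)² + (0.008·83.74)²) = √(0.00000000 + 0.44879281) = 0.669920 km
  5: √((-0.011·111.32)² + (-0.002·83.74)²) = √(1.49944923 + 0.02804955) = 1.235920 km
  → nearest: 3 (0.201101 km)
Q3 at 41.222°N, 75.123°W:
  1: √((-0.006·111.32)² + (0.001·83.74)²) = √(0.44611713 + 0.00701239) = 0.673149 km
  2: √((0.002·111.32)² + (0.005·83.74)²) = √(0.04956857 + 0.17530969) = 0.474213 km
  3: √((0.002·111.32)² + (-0.001·83.74)²) = √(0.04956857 + 0.00701239) = 0.237868 km
  4: √((0.001·111.32)² + (0.005·83.74)²) = √(0.01239214 + 0.17530969) = 0.433246 km
  5: √((-0.010·111.32)² + (-0.005·83.74)²) = √(1.23921424 + 0.17530969) = 1.189338 km
  → nearest: 3 (0.237868 km)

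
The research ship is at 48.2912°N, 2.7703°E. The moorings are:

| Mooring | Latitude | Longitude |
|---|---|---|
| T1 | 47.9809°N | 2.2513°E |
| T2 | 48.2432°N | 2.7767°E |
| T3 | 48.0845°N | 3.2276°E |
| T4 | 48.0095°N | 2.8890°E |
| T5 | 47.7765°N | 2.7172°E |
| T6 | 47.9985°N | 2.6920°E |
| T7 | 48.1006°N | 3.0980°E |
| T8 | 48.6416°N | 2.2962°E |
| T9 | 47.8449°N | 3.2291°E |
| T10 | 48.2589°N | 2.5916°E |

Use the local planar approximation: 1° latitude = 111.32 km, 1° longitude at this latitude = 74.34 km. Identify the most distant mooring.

Distances from 48.2912°N, 2.7703°E:
T1: 51.7861 km
T2: 5.3645 km
T3: 41.0507 km
T4: 32.5767 km
T5: 57.4322 km
T6: 33.0992 km
T7: 32.3057 km
T8: 52.5708 km
T9: 60.2629 km
T10: 13.7626 km
Maximum: T9 at 60.2629 km.

T9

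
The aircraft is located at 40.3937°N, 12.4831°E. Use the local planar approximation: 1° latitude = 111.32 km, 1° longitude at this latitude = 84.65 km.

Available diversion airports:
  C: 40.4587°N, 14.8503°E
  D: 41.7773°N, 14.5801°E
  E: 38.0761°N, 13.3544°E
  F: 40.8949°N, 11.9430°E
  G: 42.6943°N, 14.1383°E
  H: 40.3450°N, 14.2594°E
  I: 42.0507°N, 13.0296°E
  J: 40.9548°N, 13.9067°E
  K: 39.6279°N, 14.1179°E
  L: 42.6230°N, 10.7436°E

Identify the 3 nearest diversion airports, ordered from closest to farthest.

Distances from 40.3937°N, 12.4831°E:
C: 200.5141 km
D: 235.0171 km
E: 268.3308 km
F: 72.1332 km
G: 291.9250 km
H: 150.4615 km
I: 190.1699 km
J: 135.7335 km
K: 162.5362 km
L: 288.5626 km
Sorted: F (72.1332 km) < J (135.7335 km) < H (150.4615 km) < K (162.5362 km) < I (190.1699 km) < …

F, J, H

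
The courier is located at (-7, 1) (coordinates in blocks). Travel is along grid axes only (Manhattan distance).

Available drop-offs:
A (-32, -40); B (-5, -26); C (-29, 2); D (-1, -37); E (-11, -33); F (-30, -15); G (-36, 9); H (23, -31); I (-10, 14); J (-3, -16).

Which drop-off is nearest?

I

Distances from (-7, 1):
A: |-25| + |-41| = 25 + 41 = 66 blocks
B: |2| + |-27| = 2 + 27 = 29 blocks
C: |-22| + |1| = 22 + 1 = 23 blocks
D: |6| + |-38| = 6 + 38 = 44 blocks
E: |-4| + |-34| = 4 + 34 = 38 blocks
F: |-23| + |-16| = 23 + 16 = 39 blocks
G: |-29| + |8| = 29 + 8 = 37 blocks
H: |30| + |-32| = 30 + 32 = 62 blocks
I: |-3| + |13| = 3 + 13 = 16 blocks
J: |4| + |-17| = 4 + 17 = 21 blocks
Minimum: I at 16 blocks.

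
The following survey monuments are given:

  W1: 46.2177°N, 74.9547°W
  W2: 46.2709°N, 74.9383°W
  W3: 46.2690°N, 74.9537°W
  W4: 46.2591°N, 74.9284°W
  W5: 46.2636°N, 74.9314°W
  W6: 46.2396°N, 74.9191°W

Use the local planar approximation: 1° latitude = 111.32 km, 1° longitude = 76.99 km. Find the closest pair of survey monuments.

Pairwise distances:
W4–W5: 0.5516 km
W2–W5: 0.9709 km
W2–W3: 1.2044 km
W2–W4: 1.5187 km
W3–W5: 1.8191 km
W3–W4: 2.2380 km
W4–W6: 2.2858 km
W5–W6: 2.8345 km
W1–W6: 3.6682 km
W2–W6: 3.7849 km
W3–W6: 4.2199 km
W1–W4: 5.0338 km
W1–W5: 5.4153 km
W1–W3: 5.7112 km
W1–W2: 6.0553 km
Closest pair: W4–W5 at 0.5516 km.

W4 and W5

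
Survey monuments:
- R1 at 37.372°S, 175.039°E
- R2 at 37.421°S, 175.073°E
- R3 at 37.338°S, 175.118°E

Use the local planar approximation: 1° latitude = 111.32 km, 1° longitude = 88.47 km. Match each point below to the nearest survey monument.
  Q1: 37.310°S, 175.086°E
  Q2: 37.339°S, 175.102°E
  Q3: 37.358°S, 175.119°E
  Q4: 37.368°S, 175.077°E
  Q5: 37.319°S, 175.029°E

Q1→R3; Q2→R3; Q3→R3; Q4→R1; Q5→R1

Q1 at 37.310°S, 175.086°E:
  R1: 8.058 km
  R2: 12.410 km
  R3: 4.211 km
  → nearest: R3 (4.211 km)
Q2 at 37.339°S, 175.102°E:
  R1: 6.675 km
  R2: 9.482 km
  R3: 1.420 km
  → nearest: R3 (1.420 km)
Q3 at 37.358°S, 175.119°E:
  R1: 7.247 km
  R2: 8.108 km
  R3: 2.228 km
  → nearest: R3 (2.228 km)
Q4 at 37.368°S, 175.077°E:
  R1: 3.391 km
  R2: 5.911 km
  R3: 4.931 km
  → nearest: R1 (3.391 km)
Q5 at 37.319°S, 175.029°E:
  R1: 5.966 km
  R2: 12.003 km
  R3: 8.153 km
  → nearest: R1 (5.966 km)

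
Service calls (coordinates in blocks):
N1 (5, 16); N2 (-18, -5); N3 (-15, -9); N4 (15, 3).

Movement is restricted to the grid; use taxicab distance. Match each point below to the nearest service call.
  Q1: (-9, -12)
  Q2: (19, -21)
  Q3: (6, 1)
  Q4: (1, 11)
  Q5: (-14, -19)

Q1 at (-9, -12):
  N1: 42 blocks
  N2: 16 blocks
  N3: 9 blocks
  N4: 39 blocks
  → nearest: N3 (9 blocks)
Q2 at (19, -21):
  N1: 51 blocks
  N2: 53 blocks
  N3: 46 blocks
  N4: 28 blocks
  → nearest: N4 (28 blocks)
Q3 at (6, 1):
  N1: 16 blocks
  N2: 30 blocks
  N3: 31 blocks
  N4: 11 blocks
  → nearest: N4 (11 blocks)
Q4 at (1, 11):
  N1: 9 blocks
  N2: 35 blocks
  N3: 36 blocks
  N4: 22 blocks
  → nearest: N1 (9 blocks)
Q5 at (-14, -19):
  N1: 54 blocks
  N2: 18 blocks
  N3: 11 blocks
  N4: 51 blocks
  → nearest: N3 (11 blocks)

Q1→N3; Q2→N4; Q3→N4; Q4→N1; Q5→N3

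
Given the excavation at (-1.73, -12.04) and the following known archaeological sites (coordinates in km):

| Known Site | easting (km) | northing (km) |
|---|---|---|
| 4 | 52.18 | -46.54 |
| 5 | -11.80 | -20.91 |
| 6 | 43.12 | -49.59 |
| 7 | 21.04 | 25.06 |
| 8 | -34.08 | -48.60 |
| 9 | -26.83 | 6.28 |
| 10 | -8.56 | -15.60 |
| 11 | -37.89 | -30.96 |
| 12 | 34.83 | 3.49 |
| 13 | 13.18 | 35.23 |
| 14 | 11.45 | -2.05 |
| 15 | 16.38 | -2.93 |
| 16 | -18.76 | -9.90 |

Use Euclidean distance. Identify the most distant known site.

4

Distances from (-1.73, -12.04):
4: 64.00 km
5: 13.42 km
6: 58.49 km
7: 43.53 km
8: 48.82 km
9: 31.07 km
10: 7.70 km
11: 40.81 km
12: 39.72 km
13: 49.57 km
14: 16.54 km
15: 20.27 km
16: 17.16 km
Maximum: 4 at 64.00 km.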